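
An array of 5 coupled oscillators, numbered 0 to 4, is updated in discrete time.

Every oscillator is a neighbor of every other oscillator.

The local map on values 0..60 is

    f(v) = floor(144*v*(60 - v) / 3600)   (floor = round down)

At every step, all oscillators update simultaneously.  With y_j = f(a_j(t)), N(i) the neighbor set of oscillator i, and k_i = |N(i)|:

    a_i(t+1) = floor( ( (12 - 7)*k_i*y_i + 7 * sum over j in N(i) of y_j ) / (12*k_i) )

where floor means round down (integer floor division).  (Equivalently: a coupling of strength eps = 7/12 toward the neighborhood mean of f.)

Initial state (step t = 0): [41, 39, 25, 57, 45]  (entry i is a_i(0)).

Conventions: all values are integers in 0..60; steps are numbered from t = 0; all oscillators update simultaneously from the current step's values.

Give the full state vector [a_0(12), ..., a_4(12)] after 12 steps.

Answer: [35, 35, 35, 35, 35]

Derivation:
t=0: [41, 39, 25, 57, 45]
t=1: [27, 27, 28, 20, 26]
t=2: [34, 34, 34, 33, 34]
t=3: [35, 35, 35, 35, 35]
t=4: [35, 35, 35, 35, 35]
t=5: [35, 35, 35, 35, 35]
t=6: [35, 35, 35, 35, 35]
t=7: [35, 35, 35, 35, 35]
t=8: [35, 35, 35, 35, 35]
t=9: [35, 35, 35, 35, 35]
t=10: [35, 35, 35, 35, 35]
t=11: [35, 35, 35, 35, 35]
t=12: [35, 35, 35, 35, 35]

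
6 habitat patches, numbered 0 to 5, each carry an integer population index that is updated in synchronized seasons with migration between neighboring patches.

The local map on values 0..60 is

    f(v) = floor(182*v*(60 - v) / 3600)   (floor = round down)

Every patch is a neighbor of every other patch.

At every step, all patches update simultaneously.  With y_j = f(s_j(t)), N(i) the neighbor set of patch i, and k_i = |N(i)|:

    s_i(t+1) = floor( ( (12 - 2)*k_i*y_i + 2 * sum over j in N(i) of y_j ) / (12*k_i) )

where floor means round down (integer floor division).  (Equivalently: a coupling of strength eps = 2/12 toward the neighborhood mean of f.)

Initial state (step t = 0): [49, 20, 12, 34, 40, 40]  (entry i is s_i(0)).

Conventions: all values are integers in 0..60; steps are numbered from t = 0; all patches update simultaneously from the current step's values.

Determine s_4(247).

Answer: s_4(247) = 39
Key observation: The state at step 8, [41, 41, 41, 41, 41, 41], reappears at step 10: the system is in a cycle of period 2 from step 8 on.  Therefore the state at step 247 equals the state at step 8 + ((247 - 8) mod 2) = 9, which is [39, 39, 39, 39, 39, 39].

Derivation:
t=0: [49, 20, 12, 34, 40, 40]
t=1: [28, 39, 30, 42, 39, 39]
t=2: [44, 41, 44, 38, 41, 41]
t=3: [35, 38, 35, 41, 38, 38]
t=4: [43, 42, 43, 39, 42, 42]
t=5: [36, 37, 36, 40, 37, 37]
t=6: [42, 42, 42, 40, 42, 42]
t=7: [38, 38, 38, 39, 38, 38]
t=8: [41, 41, 41, 41, 41, 41]
t=9: [39, 39, 39, 39, 39, 39]
t=10: [41, 41, 41, 41, 41, 41]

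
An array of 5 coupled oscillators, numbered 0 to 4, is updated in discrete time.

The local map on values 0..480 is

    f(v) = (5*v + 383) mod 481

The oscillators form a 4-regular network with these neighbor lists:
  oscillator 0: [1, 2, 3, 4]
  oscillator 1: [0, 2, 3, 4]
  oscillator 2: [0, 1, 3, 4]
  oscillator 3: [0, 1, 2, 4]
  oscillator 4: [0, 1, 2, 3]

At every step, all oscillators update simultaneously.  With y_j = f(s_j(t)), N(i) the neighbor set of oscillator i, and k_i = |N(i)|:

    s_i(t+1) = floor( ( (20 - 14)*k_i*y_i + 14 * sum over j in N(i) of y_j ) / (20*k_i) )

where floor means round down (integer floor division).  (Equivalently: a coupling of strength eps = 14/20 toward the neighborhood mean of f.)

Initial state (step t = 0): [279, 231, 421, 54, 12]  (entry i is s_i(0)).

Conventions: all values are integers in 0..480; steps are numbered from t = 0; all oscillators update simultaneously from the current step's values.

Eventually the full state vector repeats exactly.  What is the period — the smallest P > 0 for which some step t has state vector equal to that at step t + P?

Simulating step by step:
t=0: [279, 231, 421, 54, 12]
t=1: [239, 209, 207, 218, 252]
t=2: [242, 283, 282, 228, 250]
t=3: [215, 241, 240, 206, 220]
t=4: [140, 156, 155, 194, 143]
t=5: [198, 208, 207, 231, 199]
t=6: [373, 379, 378, 333, 373]
t=7: [298, 302, 301, 273, 298]
t=8: [414, 416, 416, 398, 414]
t=9: [121, 122, 122, 171, 121]
t=10: [71, 72, 72, 102, 71]
t=11: [285, 286, 286, 305, 285]
t=12: [384, 384, 384, 396, 384]
t=13: [389, 389, 389, 397, 389]
t=14: [411, 411, 411, 416, 411]
t=15: [37, 37, 37, 40, 37]
t=16: [89, 89, 89, 91, 89]
t=17: [348, 348, 348, 350, 348]
t=18: [200, 200, 200, 202, 200]
t=19: [422, 422, 422, 424, 422]
t=20: [89, 89, 89, 91, 89]

Answer: 4
Key observation: The state at step 16, [89, 89, 89, 91, 89], reappears at step 20 — and no state repeats earlier — so the cycle the system enters has period 4.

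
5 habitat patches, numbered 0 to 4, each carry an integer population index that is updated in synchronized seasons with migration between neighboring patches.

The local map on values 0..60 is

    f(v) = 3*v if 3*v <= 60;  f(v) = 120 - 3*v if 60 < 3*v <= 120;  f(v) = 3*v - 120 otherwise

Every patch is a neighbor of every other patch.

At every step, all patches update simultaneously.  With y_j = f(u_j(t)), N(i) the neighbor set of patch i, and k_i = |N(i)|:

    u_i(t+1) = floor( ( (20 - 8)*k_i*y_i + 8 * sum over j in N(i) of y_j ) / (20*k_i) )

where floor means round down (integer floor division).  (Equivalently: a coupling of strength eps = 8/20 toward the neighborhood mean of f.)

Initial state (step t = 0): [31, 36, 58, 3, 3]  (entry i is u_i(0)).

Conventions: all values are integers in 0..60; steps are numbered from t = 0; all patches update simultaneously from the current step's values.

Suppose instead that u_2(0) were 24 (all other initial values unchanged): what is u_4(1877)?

Answer: u_4(1877) = 39
Key observation: The state at step 14, [3, 3, 3, 3, 3], reappears at step 18: the system is in a cycle of period 4 from step 14 on.  Therefore the state at step 1877 equals the state at step 14 + ((1877 - 14) mod 4) = 17, which is [39, 39, 39, 39, 39].

Derivation:
t=0: [31, 36, 24, 3, 3]
t=1: [24, 16, 34, 15, 15]
t=2: [44, 44, 29, 42, 42]
t=3: [12, 12, 23, 9, 9]
t=4: [35, 35, 43, 31, 31]
t=5: [16, 16, 13, 22, 22]
t=6: [48, 48, 43, 51, 51]
t=7: [24, 24, 16, 28, 28]
t=8: [45, 45, 45, 39, 39]
t=9: [12, 12, 12, 6, 6]
t=10: [32, 32, 32, 23, 23]
t=11: [29, 29, 29, 42, 42]
t=12: [27, 27, 27, 14, 14]
t=13: [39, 39, 39, 41, 41]
t=14: [3, 3, 3, 3, 3]
t=15: [9, 9, 9, 9, 9]
t=16: [27, 27, 27, 27, 27]
t=17: [39, 39, 39, 39, 39]
t=18: [3, 3, 3, 3, 3]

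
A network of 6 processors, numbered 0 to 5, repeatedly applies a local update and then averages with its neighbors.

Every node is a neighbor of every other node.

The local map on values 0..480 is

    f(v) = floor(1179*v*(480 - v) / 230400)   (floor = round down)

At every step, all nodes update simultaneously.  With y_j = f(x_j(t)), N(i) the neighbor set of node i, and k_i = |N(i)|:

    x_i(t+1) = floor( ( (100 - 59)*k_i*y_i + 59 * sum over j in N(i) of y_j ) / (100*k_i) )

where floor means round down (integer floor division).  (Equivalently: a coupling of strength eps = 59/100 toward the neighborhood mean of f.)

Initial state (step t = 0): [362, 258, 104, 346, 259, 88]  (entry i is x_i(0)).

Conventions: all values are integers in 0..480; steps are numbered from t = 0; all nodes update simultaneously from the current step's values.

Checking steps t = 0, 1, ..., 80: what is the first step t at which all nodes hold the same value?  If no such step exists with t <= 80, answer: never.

Answer: 2
Key observation: Synchronization is absorbing here: once all nodes are equal they stay equal, and step 2 is the first all-equal step.

Derivation:
t=0: [362, 258, 104, 346, 259, 88]  (not all equal)
t=1: [230, 252, 225, 236, 252, 218]  (not all equal)
t=2: [293, 293, 293, 293, 293, 293]  (all equal)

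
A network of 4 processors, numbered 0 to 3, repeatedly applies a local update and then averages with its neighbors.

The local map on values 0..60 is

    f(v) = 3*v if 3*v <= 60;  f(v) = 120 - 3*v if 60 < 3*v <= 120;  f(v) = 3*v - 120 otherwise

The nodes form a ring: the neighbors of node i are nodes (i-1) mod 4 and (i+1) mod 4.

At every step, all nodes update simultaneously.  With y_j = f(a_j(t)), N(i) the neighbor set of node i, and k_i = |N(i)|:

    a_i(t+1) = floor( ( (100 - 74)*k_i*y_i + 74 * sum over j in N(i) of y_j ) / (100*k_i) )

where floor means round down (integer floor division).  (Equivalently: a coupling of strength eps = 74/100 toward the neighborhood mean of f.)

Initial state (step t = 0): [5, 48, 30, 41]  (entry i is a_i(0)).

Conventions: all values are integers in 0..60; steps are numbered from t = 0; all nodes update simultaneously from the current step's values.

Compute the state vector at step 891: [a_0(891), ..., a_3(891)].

Simulating step by step:
t=0: [5, 48, 30, 41]
t=1: [13, 22, 17, 17]
t=2: [48, 47, 52, 46]
t=3: [20, 27, 23, 26]
t=4: [45, 51, 43, 51]
t=5: [28, 17, 26, 17]
t=6: [47, 42, 48, 42]
t=7: [9, 18, 10, 18]
t=8: [46, 35, 47, 35]
t=9: [15, 18, 16, 18]
t=10: [51, 48, 52, 48]
t=11: [26, 31, 27, 31]
t=12: [30, 36, 30, 36]
t=13: [16, 25, 16, 25]
t=14: [45, 47, 45, 47]
t=15: [19, 16, 19, 16]
t=16: [50, 54, 50, 54]
t=17: [38, 33, 38, 33]
t=18: [17, 9, 17, 9]
t=19: [33, 44, 33, 44]
t=20: [14, 18, 14, 18]
t=21: [50, 45, 50, 45]
t=22: [18, 26, 18, 26]
t=23: [45, 50, 45, 50]
t=24: [26, 18, 26, 18]
t=25: [50, 45, 50, 45]

Answer: [45, 50, 45, 50]
Key observation: The state at step 21, [50, 45, 50, 45], reappears at step 25: the system is in a cycle of period 4 from step 21 on.  Therefore the state at step 891 equals the state at step 21 + ((891 - 21) mod 4) = 23, which is [45, 50, 45, 50].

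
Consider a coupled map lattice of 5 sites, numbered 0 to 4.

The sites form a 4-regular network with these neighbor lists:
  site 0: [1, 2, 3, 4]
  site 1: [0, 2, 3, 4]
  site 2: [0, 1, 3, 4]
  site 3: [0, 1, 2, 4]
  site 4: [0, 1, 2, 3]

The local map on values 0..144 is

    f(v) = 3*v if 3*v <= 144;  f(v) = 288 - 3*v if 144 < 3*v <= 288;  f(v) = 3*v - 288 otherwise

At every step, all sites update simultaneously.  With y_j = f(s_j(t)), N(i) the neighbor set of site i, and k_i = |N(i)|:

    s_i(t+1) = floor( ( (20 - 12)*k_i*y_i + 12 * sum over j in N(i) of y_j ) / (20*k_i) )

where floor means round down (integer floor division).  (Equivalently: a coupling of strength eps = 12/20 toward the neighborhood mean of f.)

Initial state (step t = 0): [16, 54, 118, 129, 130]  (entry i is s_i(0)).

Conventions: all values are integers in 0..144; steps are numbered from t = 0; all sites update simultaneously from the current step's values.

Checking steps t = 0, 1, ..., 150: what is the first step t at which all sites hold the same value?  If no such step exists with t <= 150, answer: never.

Answer: never
Key observation: The state at step 15 reappears at step 20 — the system is in a cycle of period 5 from step 15 on.  No step 0..20 is synchronized, and the cycle repeats forever, so no step up to 150 (or ever) has all sites equal.

Derivation:
t=0: [16, 54, 118, 129, 130]  (not all equal)
t=1: [78, 97, 82, 90, 91]  (not all equal)
t=2: [33, 20, 30, 24, 23]  (not all equal)
t=3: [83, 73, 81, 76, 75]  (not all equal)
t=4: [51, 58, 52, 56, 57]  (not all equal)
t=5: [126, 121, 125, 122, 121]  (not all equal)
t=6: [83, 79, 82, 80, 79]  (not all equal)
t=7: [44, 47, 45, 46, 47]  (not all equal)
t=8: [136, 138, 136, 137, 138]  (not all equal)
t=9: [122, 123, 122, 123, 123]  (not all equal)
t=10: [79, 80, 79, 80, 80]  (not all equal)
t=11: [49, 48, 49, 48, 48]  (not all equal)
t=12: [142, 143, 142, 143, 143]  (not all equal)
t=13: [139, 140, 139, 140, 140]  (not all equal)
t=14: [130, 131, 130, 131, 131]  (not all equal)
t=15: [103, 104, 103, 104, 104]  (not all equal)
t=16: [22, 23, 22, 23, 23]  (not all equal)
t=17: [67, 68, 67, 68, 68]  (not all equal)
t=18: [85, 84, 85, 84, 84]  (not all equal)
t=19: [34, 35, 34, 35, 35]  (not all equal)
t=20: [103, 104, 103, 104, 104]  (not all equal)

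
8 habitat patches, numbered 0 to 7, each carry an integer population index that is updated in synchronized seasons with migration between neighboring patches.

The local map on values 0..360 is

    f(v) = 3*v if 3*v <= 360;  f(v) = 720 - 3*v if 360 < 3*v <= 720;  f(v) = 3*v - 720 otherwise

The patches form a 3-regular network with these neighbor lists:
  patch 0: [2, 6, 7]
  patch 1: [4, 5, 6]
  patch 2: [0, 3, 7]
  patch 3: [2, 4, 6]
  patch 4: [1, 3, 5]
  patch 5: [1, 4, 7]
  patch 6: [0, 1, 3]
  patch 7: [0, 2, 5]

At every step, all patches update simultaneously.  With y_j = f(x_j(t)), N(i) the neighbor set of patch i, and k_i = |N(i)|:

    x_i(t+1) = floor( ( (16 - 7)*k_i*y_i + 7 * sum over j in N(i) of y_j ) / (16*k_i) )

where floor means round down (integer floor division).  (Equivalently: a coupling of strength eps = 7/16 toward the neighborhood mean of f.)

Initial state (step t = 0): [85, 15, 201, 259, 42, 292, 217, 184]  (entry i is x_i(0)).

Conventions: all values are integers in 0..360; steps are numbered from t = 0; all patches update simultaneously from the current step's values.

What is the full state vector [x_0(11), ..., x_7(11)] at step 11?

Answer: [257, 75, 259, 171, 93, 85, 160, 219]

Derivation:
t=0: [85, 15, 201, 259, 42, 292, 217, 184]
t=1: [195, 76, 135, 77, 108, 137, 90, 171]
t=2: [191, 259, 260, 262, 294, 284, 238, 227]
t=3: [98, 75, 70, 70, 128, 111, 42, 71]
t=4: [245, 242, 222, 216, 301, 300, 177, 241]
t=5: [44, 83, 43, 102, 140, 129, 119, 38]
t=6: [161, 284, 153, 286, 298, 284, 301, 150]
t=7: [237, 145, 240, 167, 156, 158, 176, 243]
t=8: [34, 260, 34, 187, 251, 218, 182, 42]
t=9: [116, 73, 113, 134, 60, 69, 144, 110]
t=10: [335, 221, 335, 296, 209, 222, 291, 316]
t=11: [257, 75, 259, 171, 93, 85, 160, 219]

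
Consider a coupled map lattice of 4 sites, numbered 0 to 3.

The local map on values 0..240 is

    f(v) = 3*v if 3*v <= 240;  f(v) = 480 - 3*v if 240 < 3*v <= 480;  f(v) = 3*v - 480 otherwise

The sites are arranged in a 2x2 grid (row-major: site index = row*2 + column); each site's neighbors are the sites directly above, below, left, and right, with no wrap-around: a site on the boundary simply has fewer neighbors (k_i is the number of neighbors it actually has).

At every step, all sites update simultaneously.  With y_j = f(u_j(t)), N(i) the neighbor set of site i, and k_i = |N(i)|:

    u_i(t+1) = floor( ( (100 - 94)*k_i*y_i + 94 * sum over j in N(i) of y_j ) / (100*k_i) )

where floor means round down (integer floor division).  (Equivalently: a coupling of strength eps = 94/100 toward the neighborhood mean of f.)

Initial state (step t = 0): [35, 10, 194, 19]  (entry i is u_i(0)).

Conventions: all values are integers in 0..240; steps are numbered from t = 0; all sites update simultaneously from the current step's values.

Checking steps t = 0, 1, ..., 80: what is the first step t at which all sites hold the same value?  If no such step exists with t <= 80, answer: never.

Simulating step by step:
t=0: [35, 10, 194, 19]  (not all equal)
t=1: [68, 77, 82, 65]  (not all equal)
t=2: [230, 201, 201, 230]  (not all equal)
t=3: [128, 204, 204, 128]  (not all equal)
t=4: [129, 98, 98, 129]  (not all equal)
t=5: [180, 98, 98, 180]  (not all equal)
t=6: [178, 67, 67, 178]  (not all equal)
t=7: [192, 62, 62, 192]  (not all equal)
t=8: [180, 101, 101, 180]  (not all equal)
t=9: [169, 67, 67, 169]  (not all equal)
t=10: [190, 37, 37, 190]  (not all equal)
t=11: [109, 91, 91, 109]  (not all equal)
t=12: [203, 156, 156, 203]  (not all equal)
t=13: [19, 121, 121, 19]  (not all equal)
t=14: [113, 60, 60, 113]  (not all equal)
t=15: [177, 143, 143, 177]  (not all equal)
t=16: [51, 51, 51, 51]  (all equal)

Answer: 16
Key observation: Synchronization is absorbing here: once all sites are equal they stay equal, and step 16 is the first all-equal step.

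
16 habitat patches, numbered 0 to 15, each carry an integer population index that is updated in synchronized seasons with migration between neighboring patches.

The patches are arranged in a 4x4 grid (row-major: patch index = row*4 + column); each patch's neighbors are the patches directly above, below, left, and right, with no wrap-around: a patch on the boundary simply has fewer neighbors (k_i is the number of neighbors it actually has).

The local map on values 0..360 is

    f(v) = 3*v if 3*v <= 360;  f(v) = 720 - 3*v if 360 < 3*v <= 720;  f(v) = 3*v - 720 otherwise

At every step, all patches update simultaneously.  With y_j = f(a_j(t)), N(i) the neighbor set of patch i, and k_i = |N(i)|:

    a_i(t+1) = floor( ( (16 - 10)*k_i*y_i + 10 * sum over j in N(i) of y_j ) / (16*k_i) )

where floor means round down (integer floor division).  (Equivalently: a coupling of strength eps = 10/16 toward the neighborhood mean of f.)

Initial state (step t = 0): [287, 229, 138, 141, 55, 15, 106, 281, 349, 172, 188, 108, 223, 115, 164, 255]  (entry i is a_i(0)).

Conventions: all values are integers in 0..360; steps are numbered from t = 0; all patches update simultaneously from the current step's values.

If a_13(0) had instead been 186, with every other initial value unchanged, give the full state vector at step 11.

Answer: [165, 152, 238, 284, 176, 168, 287, 320, 206, 190, 307, 316, 178, 177, 259, 291]
Key observation: This trace re-runs the system from the modified initial state.

Derivation:
t=0: [287, 229, 138, 141, 55, 15, 106, 281, 349, 172, 188, 108, 223, 186, 164, 255]
t=1: [114, 114, 249, 245, 168, 129, 217, 241, 210, 184, 226, 189, 171, 161, 161, 189]
t=2: [302, 274, 98, 15, 240, 249, 89, 50, 156, 172, 113, 98, 179, 216, 178, 179]
t=3: [101, 143, 196, 155, 96, 99, 226, 182, 175, 184, 275, 250, 169, 146, 193, 218]
t=4: [294, 261, 172, 191, 273, 234, 126, 133, 212, 200, 98, 83, 228, 214, 147, 78]
t=5: [111, 103, 191, 219, 92, 104, 259, 274, 84, 119, 264, 270, 64, 119, 230, 252]
t=6: [307, 280, 144, 101, 290, 273, 120, 82, 266, 289, 110, 77, 262, 254, 108, 51]
t=7: [159, 167, 271, 280, 135, 158, 285, 278, 104, 140, 289, 238, 62, 127, 230, 230]
t=8: [258, 203, 133, 109, 285, 243, 144, 97, 283, 275, 128, 62, 273, 234, 118, 22]
t=9: [97, 121, 271, 313, 90, 103, 257, 276, 119, 116, 271, 214, 83, 123, 220, 193]
t=10: [305, 278, 165, 144, 300, 276, 113, 113, 314, 303, 118, 100, 314, 268, 144, 96]
t=11: [165, 152, 238, 284, 176, 168, 287, 320, 206, 190, 307, 316, 178, 177, 259, 291]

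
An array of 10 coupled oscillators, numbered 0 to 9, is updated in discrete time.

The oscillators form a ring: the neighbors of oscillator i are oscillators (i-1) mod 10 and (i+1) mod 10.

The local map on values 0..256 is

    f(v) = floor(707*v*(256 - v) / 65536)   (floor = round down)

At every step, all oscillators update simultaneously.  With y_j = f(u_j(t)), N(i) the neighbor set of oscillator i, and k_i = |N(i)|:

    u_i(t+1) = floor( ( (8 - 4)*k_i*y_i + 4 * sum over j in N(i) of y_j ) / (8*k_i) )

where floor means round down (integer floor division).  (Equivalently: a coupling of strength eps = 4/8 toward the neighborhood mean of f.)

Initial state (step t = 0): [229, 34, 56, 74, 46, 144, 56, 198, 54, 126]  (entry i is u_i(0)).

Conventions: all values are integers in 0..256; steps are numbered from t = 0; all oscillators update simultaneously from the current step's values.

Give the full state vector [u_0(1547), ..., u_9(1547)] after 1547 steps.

Simulating step by step:
t=0: [229, 34, 56, 74, 46, 144, 56, 198, 54, 126]
t=1: [97, 87, 116, 128, 131, 142, 134, 120, 133, 133]
t=2: [166, 164, 171, 175, 175, 175, 175, 176, 176, 173]
t=3: [159, 160, 156, 153, 152, 152, 151, 151, 151, 155]
t=4: [166, 166, 167, 169, 170, 170, 170, 171, 170, 168]
t=5: [160, 160, 159, 158, 157, 157, 156, 156, 157, 159]
t=6: [165, 165, 166, 166, 167, 167, 167, 167, 167, 166]
t=7: [161, 161, 161, 160, 160, 160, 160, 160, 160, 160]
t=8: [165, 165, 165, 165, 165, 165, 165, 165, 165, 165]
t=9: [161, 161, 161, 161, 161, 161, 161, 161, 161, 161]
t=10: [165, 165, 165, 165, 165, 165, 165, 165, 165, 165]

Answer: [161, 161, 161, 161, 161, 161, 161, 161, 161, 161]
Key observation: The state at step 8, [165, 165, 165, 165, 165, 165, 165, 165, 165, 165], reappears at step 10: the system is in a cycle of period 2 from step 8 on.  Therefore the state at step 1547 equals the state at step 8 + ((1547 - 8) mod 2) = 9, which is [161, 161, 161, 161, 161, 161, 161, 161, 161, 161].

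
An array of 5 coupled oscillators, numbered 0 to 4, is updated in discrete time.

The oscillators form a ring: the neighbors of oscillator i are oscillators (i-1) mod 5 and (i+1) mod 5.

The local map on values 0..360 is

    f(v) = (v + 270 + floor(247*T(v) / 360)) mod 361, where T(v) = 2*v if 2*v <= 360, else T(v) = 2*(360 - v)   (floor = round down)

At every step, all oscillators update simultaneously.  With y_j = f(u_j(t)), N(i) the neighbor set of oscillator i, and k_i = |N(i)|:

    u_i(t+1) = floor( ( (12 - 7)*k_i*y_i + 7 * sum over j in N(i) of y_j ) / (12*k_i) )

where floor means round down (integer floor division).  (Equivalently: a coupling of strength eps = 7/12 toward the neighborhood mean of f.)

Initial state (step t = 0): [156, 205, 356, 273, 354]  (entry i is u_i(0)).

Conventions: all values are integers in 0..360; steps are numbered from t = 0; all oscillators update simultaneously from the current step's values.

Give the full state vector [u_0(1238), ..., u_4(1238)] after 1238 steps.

Answer: [293, 293, 293, 293, 293]
Key observation: The state at step 5, [293, 293, 293, 293, 293], reappears at step 6: the system is in a cycle of period 1 from step 5 on.  Therefore the state at step 1238 equals the state at step 5 + ((1238 - 5) mod 1) = 5, which is [293, 293, 293, 293, 293].

Derivation:
t=0: [156, 205, 356, 273, 354]
t=1: [290, 295, 295, 283, 282]
t=2: [295, 293, 294, 296, 296]
t=3: [292, 293, 292, 292, 292]
t=4: [293, 293, 293, 294, 294]
t=5: [293, 293, 293, 293, 293]
t=6: [293, 293, 293, 293, 293]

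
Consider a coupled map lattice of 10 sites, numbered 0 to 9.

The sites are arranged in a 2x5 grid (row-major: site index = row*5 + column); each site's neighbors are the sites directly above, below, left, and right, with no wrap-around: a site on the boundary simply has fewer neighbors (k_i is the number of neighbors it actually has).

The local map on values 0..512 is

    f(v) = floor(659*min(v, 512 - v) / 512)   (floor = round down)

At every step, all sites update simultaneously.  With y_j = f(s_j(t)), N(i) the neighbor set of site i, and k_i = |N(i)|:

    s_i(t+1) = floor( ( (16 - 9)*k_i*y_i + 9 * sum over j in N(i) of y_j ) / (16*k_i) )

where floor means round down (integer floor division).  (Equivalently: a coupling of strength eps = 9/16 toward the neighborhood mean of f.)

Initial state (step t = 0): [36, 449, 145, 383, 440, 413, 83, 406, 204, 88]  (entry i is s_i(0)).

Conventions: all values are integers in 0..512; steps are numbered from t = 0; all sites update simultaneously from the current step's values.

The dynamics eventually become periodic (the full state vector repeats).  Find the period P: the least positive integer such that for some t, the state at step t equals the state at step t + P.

Answer: 8
Key observation: The state at step 40, [321, 321, 321, 321, 321, 321, 321, 321, 321, 321], reappears at step 48 — and no state repeats earlier — so the cycle the system enters has period 8.

Derivation:
t=0: [36, 449, 145, 383, 440, 413, 83, 406, 204, 88]
t=1: [78, 98, 153, 173, 118, 98, 110, 163, 192, 149]
t=2: [114, 137, 190, 208, 182, 122, 148, 200, 224, 195]
t=3: [157, 185, 238, 260, 247, 163, 193, 247, 271, 256]
t=4: [214, 245, 298, 316, 322, 218, 251, 300, 317, 320]
t=5: [287, 301, 277, 254, 247, 290, 303, 278, 253, 247]
t=6: [282, 279, 300, 319, 319, 281, 278, 299, 319, 319]
t=7: [297, 293, 272, 252, 248, 297, 294, 273, 252, 248]
t=8: [277, 284, 305, 320, 320, 277, 284, 305, 319, 320]
t=9: [299, 289, 267, 250, 247, 299, 289, 267, 251, 247]
t=10: [277, 289, 310, 319, 318, 277, 289, 311, 320, 318]
t=11: [297, 284, 262, 250, 248, 297, 284, 261, 249, 248]
t=12: [280, 295, 316, 320, 319, 280, 295, 316, 320, 319]
t=13: [292, 277, 256, 248, 247, 292, 277, 256, 248, 247]
t=14: [288, 303, 322, 320, 317, 288, 303, 322, 320, 317]
t=15: [282, 267, 249, 247, 249, 282, 267, 249, 247, 249]
t=16: [301, 312, 318, 318, 319, 301, 312, 318, 318, 319]
t=17: [267, 258, 250, 248, 248, 267, 258, 250, 248, 248]
t=18: [318, 323, 321, 319, 319, 318, 323, 321, 319, 319]
t=19: [247, 244, 245, 247, 248, 247, 244, 245, 247, 248]
t=20: [316, 314, 315, 317, 318, 316, 314, 315, 317, 318]
t=21: [252, 253, 252, 250, 249, 252, 253, 252, 250, 249]
t=22: [324, 324, 323, 321, 320, 324, 324, 323, 321, 320]
t=23: [241, 241, 243, 245, 246, 241, 241, 243, 245, 246]
t=24: [310, 310, 312, 314, 315, 310, 310, 312, 314, 315]
t=25: [259, 258, 256, 254, 253, 259, 258, 256, 254, 253]
t=26: [325, 326, 327, 326, 325, 325, 326, 327, 326, 325]
t=27: [239, 239, 238, 239, 239, 239, 239, 238, 239, 239]
t=28: [307, 306, 306, 306, 307, 307, 306, 306, 306, 307]
t=29: [263, 264, 265, 264, 263, 263, 264, 265, 264, 263]
t=30: [319, 318, 317, 318, 319, 319, 318, 317, 318, 319]
t=31: [248, 249, 249, 249, 248, 248, 249, 249, 249, 248]
t=32: [319, 319, 320, 319, 319, 319, 319, 320, 319, 319]
t=33: [248, 247, 247, 247, 248, 248, 247, 247, 247, 248]
t=34: [318, 317, 317, 317, 318, 318, 317, 317, 317, 318]
t=35: [249, 249, 250, 249, 249, 249, 249, 250, 249, 249]
t=36: [320, 320, 320, 320, 320, 320, 320, 320, 320, 320]
t=37: [247, 247, 247, 247, 247, 247, 247, 247, 247, 247]
t=38: [317, 317, 317, 317, 317, 317, 317, 317, 317, 317]
t=39: [250, 250, 250, 250, 250, 250, 250, 250, 250, 250]
t=40: [321, 321, 321, 321, 321, 321, 321, 321, 321, 321]
t=41: [245, 245, 245, 245, 245, 245, 245, 245, 245, 245]
t=42: [315, 315, 315, 315, 315, 315, 315, 315, 315, 315]
t=43: [253, 253, 253, 253, 253, 253, 253, 253, 253, 253]
t=44: [325, 325, 325, 325, 325, 325, 325, 325, 325, 325]
t=45: [240, 240, 240, 240, 240, 240, 240, 240, 240, 240]
t=46: [308, 308, 308, 308, 308, 308, 308, 308, 308, 308]
t=47: [262, 262, 262, 262, 262, 262, 262, 262, 262, 262]
t=48: [321, 321, 321, 321, 321, 321, 321, 321, 321, 321]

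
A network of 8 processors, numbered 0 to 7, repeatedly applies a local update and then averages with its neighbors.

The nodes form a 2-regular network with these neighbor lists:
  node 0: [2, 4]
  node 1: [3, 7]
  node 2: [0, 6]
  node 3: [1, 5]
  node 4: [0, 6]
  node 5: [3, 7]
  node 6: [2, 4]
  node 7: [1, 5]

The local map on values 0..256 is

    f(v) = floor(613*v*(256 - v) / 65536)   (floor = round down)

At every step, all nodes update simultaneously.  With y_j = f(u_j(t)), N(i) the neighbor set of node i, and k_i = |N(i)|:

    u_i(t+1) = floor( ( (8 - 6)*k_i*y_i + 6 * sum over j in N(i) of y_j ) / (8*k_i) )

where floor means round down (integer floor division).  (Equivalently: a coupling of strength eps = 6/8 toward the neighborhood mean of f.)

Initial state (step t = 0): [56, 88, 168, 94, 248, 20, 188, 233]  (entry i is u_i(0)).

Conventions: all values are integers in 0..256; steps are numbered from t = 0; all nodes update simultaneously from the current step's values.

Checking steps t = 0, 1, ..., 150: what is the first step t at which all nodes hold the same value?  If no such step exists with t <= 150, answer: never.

Simulating step by step:
t=0: [56, 88, 168, 94, 248, 20, 188, 233]  (not all equal)
t=1: [84, 106, 118, 103, 88, 83, 88, 80]  (not all equal)
t=2: [142, 141, 140, 142, 136, 137, 143, 138]  (not all equal)
t=3: [151, 151, 151, 151, 151, 151, 151, 151]  (all equal)

Answer: 3
Key observation: Synchronization is absorbing here: once all nodes are equal they stay equal, and step 3 is the first all-equal step.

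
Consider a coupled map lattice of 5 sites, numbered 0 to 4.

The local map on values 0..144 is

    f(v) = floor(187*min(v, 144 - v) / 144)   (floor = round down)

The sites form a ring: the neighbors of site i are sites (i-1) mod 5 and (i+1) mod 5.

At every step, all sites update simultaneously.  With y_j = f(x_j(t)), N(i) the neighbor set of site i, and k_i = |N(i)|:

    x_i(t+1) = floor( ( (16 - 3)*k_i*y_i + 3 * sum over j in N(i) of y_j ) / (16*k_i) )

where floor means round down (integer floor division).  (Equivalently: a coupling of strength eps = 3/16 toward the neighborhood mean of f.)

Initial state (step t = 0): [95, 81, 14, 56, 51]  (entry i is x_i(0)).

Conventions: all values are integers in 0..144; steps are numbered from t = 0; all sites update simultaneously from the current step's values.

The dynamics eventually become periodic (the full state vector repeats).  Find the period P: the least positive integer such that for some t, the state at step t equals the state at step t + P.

Simulating step by step:
t=0: [95, 81, 14, 56, 51]
t=1: [64, 73, 28, 66, 66]
t=2: [84, 85, 45, 80, 84]
t=3: [76, 74, 62, 80, 77]
t=4: [88, 88, 81, 83, 86]
t=5: [72, 72, 79, 78, 75]
t=6: [92, 92, 84, 85, 89]
t=7: [67, 67, 75, 75, 71]
t=8: [87, 87, 88, 89, 91]
t=9: [73, 73, 72, 70, 68]
t=10: [91, 92, 92, 90, 88]
t=11: [68, 67, 67, 69, 71]
t=12: [88, 87, 87, 89, 91]
t=13: [71, 73, 73, 71, 68]
t=14: [91, 92, 92, 91, 88]
t=15: [68, 67, 67, 68, 71]
t=16: [88, 87, 87, 88, 91]
t=17: [71, 73, 73, 71, 68]

Answer: 4
Key observation: The state at step 13, [71, 73, 73, 71, 68], reappears at step 17 — and no state repeats earlier — so the cycle the system enters has period 4.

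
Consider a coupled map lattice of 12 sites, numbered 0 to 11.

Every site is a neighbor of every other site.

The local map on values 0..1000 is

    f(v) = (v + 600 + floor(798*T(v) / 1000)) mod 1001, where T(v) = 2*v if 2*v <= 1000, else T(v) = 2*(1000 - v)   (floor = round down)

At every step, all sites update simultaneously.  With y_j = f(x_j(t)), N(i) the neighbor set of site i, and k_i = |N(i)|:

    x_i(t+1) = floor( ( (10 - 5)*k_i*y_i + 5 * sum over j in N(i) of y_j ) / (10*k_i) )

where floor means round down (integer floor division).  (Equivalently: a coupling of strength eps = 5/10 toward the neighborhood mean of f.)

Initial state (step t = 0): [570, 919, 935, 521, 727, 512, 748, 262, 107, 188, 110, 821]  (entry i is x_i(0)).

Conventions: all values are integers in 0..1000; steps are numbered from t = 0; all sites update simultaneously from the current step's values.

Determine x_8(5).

Answer: x_8(5) = 745

Derivation:
t=0: [570, 919, 935, 521, 727, 512, 748, 262, 107, 188, 110, 821]
t=1: [763, 669, 664, 777, 721, 779, 715, 502, 773, 414, 777, 695]
t=2: [751, 777, 778, 747, 763, 747, 764, 822, 749, 721, 747, 770]
t=3: [743, 736, 736, 744, 740, 744, 739, 724, 744, 751, 744, 738]
t=4: [752, 754, 754, 752, 753, 752, 753, 757, 752, 750, 752, 754]
t=5: [745, 745, 745, 745, 745, 745, 745, 744, 745, 746, 745, 745]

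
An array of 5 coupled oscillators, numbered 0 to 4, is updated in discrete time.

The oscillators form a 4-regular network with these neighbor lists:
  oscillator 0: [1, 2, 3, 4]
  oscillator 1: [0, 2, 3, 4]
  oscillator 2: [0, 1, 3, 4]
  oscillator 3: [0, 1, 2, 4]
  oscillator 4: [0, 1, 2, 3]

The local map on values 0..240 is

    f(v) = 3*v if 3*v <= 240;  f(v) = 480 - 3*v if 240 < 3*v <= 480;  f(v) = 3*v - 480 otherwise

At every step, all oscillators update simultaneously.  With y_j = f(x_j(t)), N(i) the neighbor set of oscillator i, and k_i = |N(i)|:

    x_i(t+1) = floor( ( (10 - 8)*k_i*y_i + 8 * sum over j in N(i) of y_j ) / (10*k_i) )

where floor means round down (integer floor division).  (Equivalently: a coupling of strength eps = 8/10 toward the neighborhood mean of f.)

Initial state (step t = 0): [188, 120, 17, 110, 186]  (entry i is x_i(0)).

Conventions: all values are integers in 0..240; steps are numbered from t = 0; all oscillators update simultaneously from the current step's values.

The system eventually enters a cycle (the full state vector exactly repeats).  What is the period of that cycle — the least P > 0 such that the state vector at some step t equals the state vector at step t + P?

Simulating step by step:
t=0: [188, 120, 17, 110, 186]
t=1: [96, 96, 96, 96, 96]
t=2: [192, 192, 192, 192, 192]
t=3: [96, 96, 96, 96, 96]

Answer: 2
Key observation: The state at step 1, [96, 96, 96, 96, 96], reappears at step 3 — and no state repeats earlier — so the cycle the system enters has period 2.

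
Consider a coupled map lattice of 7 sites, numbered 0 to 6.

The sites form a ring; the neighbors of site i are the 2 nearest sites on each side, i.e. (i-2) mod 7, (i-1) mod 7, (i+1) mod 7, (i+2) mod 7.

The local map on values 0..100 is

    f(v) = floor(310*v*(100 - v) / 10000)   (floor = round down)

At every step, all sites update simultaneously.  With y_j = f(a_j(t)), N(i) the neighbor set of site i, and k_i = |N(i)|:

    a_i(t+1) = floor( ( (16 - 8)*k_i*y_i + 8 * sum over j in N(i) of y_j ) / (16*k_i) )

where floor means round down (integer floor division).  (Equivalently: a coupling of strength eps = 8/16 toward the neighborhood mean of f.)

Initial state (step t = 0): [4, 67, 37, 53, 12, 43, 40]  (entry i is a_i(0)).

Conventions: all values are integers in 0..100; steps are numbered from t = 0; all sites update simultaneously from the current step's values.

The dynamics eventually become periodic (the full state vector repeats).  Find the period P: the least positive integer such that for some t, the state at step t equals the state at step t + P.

Simulating step by step:
t=0: [4, 67, 37, 53, 12, 43, 40]
t=1: [41, 63, 59, 69, 53, 61, 60]
t=2: [73, 72, 73, 70, 74, 72, 74]
t=3: [61, 61, 61, 63, 60, 61, 60]
t=4: [73, 73, 73, 72, 73, 73, 73]
t=5: [61, 61, 61, 61, 61, 61, 61]
t=6: [73, 73, 73, 73, 73, 73, 73]
t=7: [61, 61, 61, 61, 61, 61, 61]

Answer: 2
Key observation: The state at step 5, [61, 61, 61, 61, 61, 61, 61], reappears at step 7 — and no state repeats earlier — so the cycle the system enters has period 2.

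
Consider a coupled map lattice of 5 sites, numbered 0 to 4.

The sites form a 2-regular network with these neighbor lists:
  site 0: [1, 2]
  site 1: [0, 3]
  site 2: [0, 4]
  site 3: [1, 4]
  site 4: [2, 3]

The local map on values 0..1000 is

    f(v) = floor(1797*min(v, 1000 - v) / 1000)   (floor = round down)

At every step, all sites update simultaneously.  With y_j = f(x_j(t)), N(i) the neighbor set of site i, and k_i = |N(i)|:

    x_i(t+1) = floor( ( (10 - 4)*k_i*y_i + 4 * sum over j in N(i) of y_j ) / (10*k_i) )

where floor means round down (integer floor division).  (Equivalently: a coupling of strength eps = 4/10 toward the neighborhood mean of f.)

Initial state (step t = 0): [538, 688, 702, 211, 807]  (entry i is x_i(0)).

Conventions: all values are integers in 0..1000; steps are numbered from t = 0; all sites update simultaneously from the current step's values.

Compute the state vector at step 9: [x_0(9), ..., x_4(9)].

Simulating step by step:
t=0: [538, 688, 702, 211, 807]
t=1: [717, 577, 556, 408, 390]
t=2: [616, 704, 719, 731, 726]
t=3: [621, 553, 538, 494, 492]
t=4: [735, 795, 811, 869, 873]
t=5: [427, 363, 344, 260, 251]
t=6: [714, 638, 614, 500, 487]
t=7: [576, 672, 693, 843, 843]
t=8: [684, 562, 539, 343, 335]
t=9: [663, 708, 730, 647, 649]

Answer: [663, 708, 730, 647, 649]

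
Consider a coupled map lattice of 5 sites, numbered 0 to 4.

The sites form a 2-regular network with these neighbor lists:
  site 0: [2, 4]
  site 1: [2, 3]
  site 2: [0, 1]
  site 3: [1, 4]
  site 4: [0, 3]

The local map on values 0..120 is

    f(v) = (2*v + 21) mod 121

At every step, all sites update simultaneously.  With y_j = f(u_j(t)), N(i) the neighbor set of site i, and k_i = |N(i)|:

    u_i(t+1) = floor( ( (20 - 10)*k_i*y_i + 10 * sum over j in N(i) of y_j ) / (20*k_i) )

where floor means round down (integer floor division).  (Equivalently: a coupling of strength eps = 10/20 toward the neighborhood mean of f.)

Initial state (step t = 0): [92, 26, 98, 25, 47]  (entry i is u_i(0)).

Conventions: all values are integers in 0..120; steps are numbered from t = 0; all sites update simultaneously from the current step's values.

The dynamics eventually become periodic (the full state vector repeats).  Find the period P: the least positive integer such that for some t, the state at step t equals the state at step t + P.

Answer: 10
Key observation: The state at step 45, [34, 34, 34, 35, 34], reappears at step 55 — and no state repeats earlier — so the cycle the system enters has period 10.

Derivation:
t=0: [92, 26, 98, 25, 47]
t=1: [94, 78, 87, 82, 96]
t=2: [85, 62, 73, 69, 84]
t=3: [63, 33, 46, 42, 61]
t=4: [46, 98, 84, 79, 43]
t=5: [100, 79, 86, 79, 96]
t=6: [91, 61, 75, 66, 85]
t=7: [71, 31, 51, 39, 63]
t=8: [28, 66, 32, 76, 48]
t=9: [89, 50, 69, 63, 90]
t=10: [68, 16, 38, 33, 66]
t=11: [50, 72, 70, 64, 46]
t=12: [38, 39, 31, 53, 63]
t=13: [75, 71, 90, 34, 38]
t=14: [69, 63, 63, 79, 83]
t=15: [42, 34, 29, 52, 57]
t=16: [75, 65, 88, 27, 34]
t=17: [66, 52, 58, 67, 75]
t=18: [32, 14, 17, 30, 41]
t=19: [82, 58, 61, 78, 93]
t=20: [59, 27, 31, 53, 73]
t=21: [41, 59, 64, 33, 29]
t=22: [78, 37, 44, 67, 87]
t=23: [73, 83, 92, 59, 59]
t=24: [48, 58, 70, 30, 25]
t=25: [86, 38, 53, 62, 85]
t=26: [55, 56, 45, 53, 59]
t=27: [37, 35, 61, 10, 13]
t=28: [64, 61, 57, 55, 57]
t=29: [21, 17, 19, 14, 16]
t=30: [59, 54, 59, 51, 54]
t=31: [15, 9, 15, 5, 9]
t=32: [48, 40, 48, 35, 40]
t=33: [113, 102, 113, 96, 102]
t=34: [29, 76, 29, 98, 76]
t=35: [72, 69, 72, 74, 69]
t=36: [42, 42, 42, 43, 42]
t=37: [105, 105, 105, 106, 105]
t=38: [110, 110, 110, 111, 110]
t=39: [120, 90, 120, 60, 90]
t=40: [34, 49, 34, 50, 49]
t=41: [96, 81, 96, 59, 81]
t=42: [84, 58, 84, 40, 58]
t=43: [55, 50, 55, 58, 50]
t=44: [7, 6, 7, 8, 6]
t=45: [34, 34, 34, 35, 34]
t=46: [89, 89, 89, 90, 89]
t=47: [78, 78, 78, 79, 78]
t=48: [56, 56, 56, 57, 56]
t=49: [12, 12, 12, 13, 12]
t=50: [45, 45, 45, 46, 45]
t=51: [111, 111, 111, 112, 111]
t=52: [1, 1, 1, 2, 1]
t=53: [23, 23, 23, 24, 23]
t=54: [67, 67, 67, 68, 67]
t=55: [34, 34, 34, 35, 34]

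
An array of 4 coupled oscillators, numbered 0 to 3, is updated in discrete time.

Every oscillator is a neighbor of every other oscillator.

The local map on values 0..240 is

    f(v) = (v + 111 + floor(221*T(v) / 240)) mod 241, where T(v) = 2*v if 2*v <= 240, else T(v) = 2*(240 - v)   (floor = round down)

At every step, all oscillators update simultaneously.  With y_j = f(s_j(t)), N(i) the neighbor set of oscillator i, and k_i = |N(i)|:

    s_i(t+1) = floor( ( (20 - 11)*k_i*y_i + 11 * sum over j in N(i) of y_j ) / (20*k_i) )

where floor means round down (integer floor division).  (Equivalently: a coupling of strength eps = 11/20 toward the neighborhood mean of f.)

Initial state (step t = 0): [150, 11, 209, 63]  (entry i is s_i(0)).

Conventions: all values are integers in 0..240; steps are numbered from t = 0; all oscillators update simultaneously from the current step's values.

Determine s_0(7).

Simulating step by step:
t=0: [150, 11, 209, 63]
t=1: [143, 131, 130, 106]
t=2: [191, 193, 194, 185]
t=3: [151, 150, 150, 152]
t=4: [184, 184, 184, 184]
t=5: [157, 157, 157, 157]
t=6: [179, 179, 179, 179]
t=7: [161, 161, 161, 161]

Answer: s_0(7) = 161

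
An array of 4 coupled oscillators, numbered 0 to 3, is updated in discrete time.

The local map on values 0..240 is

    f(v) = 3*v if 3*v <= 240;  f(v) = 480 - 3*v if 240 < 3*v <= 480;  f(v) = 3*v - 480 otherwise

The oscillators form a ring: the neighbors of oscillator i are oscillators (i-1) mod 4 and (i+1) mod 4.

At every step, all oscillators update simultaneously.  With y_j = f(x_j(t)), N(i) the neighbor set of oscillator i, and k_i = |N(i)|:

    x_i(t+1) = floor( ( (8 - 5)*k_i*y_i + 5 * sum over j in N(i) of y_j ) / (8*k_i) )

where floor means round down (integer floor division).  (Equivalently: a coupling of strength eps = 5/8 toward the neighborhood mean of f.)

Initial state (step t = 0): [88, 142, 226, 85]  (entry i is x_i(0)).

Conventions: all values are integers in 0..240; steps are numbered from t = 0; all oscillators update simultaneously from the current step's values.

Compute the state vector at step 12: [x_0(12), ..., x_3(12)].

Simulating step by step:
t=0: [88, 142, 226, 85]
t=1: [168, 149, 161, 213]
t=2: [69, 20, 61, 68]
t=3: [160, 144, 151, 198]
t=4: [50, 26, 60, 51]
t=5: [128, 132, 139, 160]
t=6: [62, 81, 49, 49]
t=7: [189, 192, 175, 159]
t=8: [63, 77, 47, 42]
t=9: [182, 189, 164, 150]
t=10: [61, 57, 41, 35]
t=11: [154, 159, 132, 135]
t=12: [31, 33, 55, 60]

Answer: [31, 33, 55, 60]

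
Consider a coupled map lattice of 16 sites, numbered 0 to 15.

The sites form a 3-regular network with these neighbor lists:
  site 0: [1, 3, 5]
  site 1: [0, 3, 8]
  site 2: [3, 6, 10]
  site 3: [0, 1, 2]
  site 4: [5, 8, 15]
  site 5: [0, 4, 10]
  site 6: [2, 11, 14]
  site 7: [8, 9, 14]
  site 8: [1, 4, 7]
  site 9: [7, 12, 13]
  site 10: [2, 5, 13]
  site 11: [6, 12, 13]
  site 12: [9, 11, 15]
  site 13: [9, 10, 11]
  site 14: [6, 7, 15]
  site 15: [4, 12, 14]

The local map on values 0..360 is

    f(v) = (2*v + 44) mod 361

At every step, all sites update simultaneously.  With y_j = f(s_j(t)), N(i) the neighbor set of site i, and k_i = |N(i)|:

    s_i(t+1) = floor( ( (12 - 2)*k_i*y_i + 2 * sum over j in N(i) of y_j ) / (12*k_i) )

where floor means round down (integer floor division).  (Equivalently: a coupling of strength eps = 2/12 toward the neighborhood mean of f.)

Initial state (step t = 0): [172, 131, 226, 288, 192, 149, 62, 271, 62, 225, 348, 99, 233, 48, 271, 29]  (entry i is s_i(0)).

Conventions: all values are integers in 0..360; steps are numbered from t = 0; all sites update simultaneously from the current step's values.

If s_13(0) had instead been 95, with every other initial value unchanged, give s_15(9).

Simulating step by step:
t=0: [172, 131, 226, 288, 192, 149, 62, 271, 62, 225, 348, 99, 233, 95, 271, 29]
t=1: [72, 280, 137, 241, 89, 291, 173, 216, 173, 144, 54, 232, 150, 216, 215, 109]
t=2: [194, 223, 284, 179, 215, 252, 56, 122, 56, 308, 165, 149, 327, 130, 116, 256]
t=3: [79, 122, 220, 59, 124, 166, 178, 280, 159, 300, 52, 329, 327, 289, 265, 202]
t=4: [194, 260, 121, 169, 249, 48, 70, 230, 46, 282, 145, 319, 320, 260, 198, 119]
t=5: [79, 181, 268, 48, 181, 149, 191, 144, 142, 243, 313, 306, 316, 219, 99, 267]
t=6: [197, 74, 211, 142, 86, 315, 96, 317, 296, 183, 295, 273, 300, 143, 235, 214]
t=7: [110, 197, 134, 294, 218, 292, 223, 290, 269, 92, 269, 238, 257, 305, 164, 128]
t=8: [254, 106, 294, 262, 142, 256, 134, 244, 209, 231, 232, 166, 202, 277, 47, 268]
t=9: [195, 241, 262, 212, 301, 199, 283, 163, 126, 148, 161, 47, 93, 214, 154, 213]

Answer: s_15(9) = 213
Key observation: This trace re-runs the system from the modified initial state.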